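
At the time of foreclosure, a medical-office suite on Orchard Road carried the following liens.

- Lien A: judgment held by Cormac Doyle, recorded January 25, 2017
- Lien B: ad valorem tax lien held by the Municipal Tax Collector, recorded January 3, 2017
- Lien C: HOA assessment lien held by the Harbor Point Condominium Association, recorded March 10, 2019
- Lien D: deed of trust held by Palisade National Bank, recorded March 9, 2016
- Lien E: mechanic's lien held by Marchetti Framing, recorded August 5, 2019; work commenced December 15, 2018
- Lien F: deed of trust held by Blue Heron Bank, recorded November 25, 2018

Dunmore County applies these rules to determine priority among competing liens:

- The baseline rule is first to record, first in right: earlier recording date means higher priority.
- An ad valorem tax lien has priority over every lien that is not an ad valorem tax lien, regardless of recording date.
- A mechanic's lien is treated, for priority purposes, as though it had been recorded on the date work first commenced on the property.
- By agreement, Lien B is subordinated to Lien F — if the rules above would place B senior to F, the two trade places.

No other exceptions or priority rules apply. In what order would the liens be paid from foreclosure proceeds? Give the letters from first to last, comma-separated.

F, D, A, B, E, C

Effective dates after the stated exceptions: E relates back to December 15, 2018 (work commenced).
B, as an ad valorem tax lien, has superpriority and ranks first.
Ordering the rest by effective date: D (March 9, 2016), A (January 25, 2017), F (November 25, 2018), E (December 15, 2018), C (March 10, 2019).
The subordination applies — B was senior to F — so B and F swap.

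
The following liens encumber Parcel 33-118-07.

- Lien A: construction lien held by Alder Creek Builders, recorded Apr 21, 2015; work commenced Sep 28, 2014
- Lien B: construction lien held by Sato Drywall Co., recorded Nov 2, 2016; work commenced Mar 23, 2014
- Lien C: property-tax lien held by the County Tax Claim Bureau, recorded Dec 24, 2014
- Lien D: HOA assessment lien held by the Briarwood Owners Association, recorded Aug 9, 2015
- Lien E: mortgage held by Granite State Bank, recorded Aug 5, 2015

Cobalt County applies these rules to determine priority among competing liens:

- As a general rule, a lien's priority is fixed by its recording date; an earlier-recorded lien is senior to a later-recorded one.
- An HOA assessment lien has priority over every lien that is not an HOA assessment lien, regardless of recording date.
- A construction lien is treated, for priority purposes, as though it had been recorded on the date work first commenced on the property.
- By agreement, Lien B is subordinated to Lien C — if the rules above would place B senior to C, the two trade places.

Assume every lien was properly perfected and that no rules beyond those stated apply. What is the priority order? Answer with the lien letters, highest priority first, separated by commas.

D, C, A, B, E

Effective dates: A is treated as recorded Sep 28, 2014, the work-commencement date; B's effective date is Mar 23, 2014, when work began.
D, as an HOA assessment lien, has superpriority and ranks first.
Among the remaining liens, by effective date: B (Mar 23, 2014), A (Sep 28, 2014), C (Dec 24, 2014), E (Aug 5, 2015).
Because B would otherwise rank above C, the subordination swaps them.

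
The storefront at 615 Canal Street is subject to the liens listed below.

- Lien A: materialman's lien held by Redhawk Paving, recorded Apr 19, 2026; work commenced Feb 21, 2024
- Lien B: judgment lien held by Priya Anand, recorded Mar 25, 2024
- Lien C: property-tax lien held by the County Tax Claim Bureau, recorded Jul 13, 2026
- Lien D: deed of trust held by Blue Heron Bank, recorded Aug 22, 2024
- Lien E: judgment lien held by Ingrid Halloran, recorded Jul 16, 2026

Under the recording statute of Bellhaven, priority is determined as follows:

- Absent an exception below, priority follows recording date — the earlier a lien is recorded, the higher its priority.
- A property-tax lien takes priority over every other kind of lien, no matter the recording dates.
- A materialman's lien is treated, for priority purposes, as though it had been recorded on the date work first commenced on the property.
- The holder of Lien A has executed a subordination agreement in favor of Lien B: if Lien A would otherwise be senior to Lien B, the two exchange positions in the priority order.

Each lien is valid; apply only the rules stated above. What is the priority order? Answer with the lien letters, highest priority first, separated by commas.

First, effective dates: A relates back to Feb 21, 2024 (work commenced).
C is a property-tax lien and takes priority over every other lien.
Among the remaining liens, by effective date: A (Feb 21, 2024), B (Mar 25, 2024), D (Aug 22, 2024), E (Jul 16, 2026).
The subordination applies — A was senior to B — so A and B swap.

C, B, A, D, E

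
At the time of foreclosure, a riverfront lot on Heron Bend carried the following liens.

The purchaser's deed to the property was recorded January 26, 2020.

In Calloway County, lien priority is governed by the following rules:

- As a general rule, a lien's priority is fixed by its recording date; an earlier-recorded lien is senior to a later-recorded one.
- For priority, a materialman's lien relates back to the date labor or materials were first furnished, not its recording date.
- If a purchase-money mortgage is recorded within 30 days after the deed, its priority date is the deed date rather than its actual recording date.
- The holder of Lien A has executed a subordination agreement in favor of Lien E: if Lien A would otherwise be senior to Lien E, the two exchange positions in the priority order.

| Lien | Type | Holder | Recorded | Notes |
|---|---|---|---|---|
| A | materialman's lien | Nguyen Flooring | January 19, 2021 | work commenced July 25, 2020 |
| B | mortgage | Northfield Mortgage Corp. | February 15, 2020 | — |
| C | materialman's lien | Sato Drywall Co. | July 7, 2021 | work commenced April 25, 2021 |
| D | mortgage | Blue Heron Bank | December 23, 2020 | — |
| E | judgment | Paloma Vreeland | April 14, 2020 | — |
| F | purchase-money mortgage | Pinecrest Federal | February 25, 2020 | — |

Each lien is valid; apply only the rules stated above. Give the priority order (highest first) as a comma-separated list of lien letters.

Effective dates: A's effective date is July 25, 2020, when work began; C relates back to April 25, 2021 (work commenced); F relates back to the deed date January 26, 2020.
By effective date, earliest first: F (January 26, 2020), B (February 15, 2020), E (April 14, 2020), A (July 25, 2020), D (December 23, 2020), C (April 25, 2021).
A is already junior to E, so the subordination agreement changes nothing.

F, B, E, A, D, C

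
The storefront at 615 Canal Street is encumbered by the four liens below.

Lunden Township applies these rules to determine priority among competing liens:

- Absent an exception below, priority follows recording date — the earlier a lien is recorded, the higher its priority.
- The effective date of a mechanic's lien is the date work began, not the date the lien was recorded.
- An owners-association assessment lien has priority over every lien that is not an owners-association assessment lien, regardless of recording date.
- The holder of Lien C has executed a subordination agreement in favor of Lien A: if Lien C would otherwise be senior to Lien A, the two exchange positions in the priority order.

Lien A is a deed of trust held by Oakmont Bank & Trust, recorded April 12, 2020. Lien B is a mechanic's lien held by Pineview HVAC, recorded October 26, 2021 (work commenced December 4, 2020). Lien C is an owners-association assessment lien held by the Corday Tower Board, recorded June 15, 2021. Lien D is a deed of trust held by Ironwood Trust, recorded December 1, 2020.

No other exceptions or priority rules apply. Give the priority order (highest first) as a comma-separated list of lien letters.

Adjusting effective dates: B's effective date is December 4, 2020, when work began.
C is an owners-association assessment lien, so it outranks all other liens regardless of date.
Among the remaining liens, by effective date: A (April 12, 2020), D (December 1, 2020), B (December 4, 2020).
Because C would otherwise rank above A, the subordination swaps them.

A, C, D, B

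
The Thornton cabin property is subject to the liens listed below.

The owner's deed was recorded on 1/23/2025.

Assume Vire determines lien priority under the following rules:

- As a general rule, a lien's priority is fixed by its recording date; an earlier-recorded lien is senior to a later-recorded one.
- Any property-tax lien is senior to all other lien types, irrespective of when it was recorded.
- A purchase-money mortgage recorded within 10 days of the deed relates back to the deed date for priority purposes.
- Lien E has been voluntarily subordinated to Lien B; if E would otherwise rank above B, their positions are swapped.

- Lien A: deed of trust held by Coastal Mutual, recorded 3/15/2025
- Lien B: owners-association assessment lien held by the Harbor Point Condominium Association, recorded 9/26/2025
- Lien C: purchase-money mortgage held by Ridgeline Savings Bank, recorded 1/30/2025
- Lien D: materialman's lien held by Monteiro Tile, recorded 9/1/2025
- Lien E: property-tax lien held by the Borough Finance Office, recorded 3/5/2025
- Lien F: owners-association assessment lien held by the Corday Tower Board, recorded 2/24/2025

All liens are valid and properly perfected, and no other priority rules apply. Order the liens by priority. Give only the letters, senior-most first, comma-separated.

First, effective dates: C was recorded within the 10-day window, so its effective date is the deed date 1/23/2025.
E is a property-tax lien and takes priority over every other lien.
Ordering the rest by effective date: C (1/23/2025), F (2/24/2025), A (3/15/2025), D (9/1/2025), B (9/26/2025).
Because E would otherwise rank above B, the subordination swaps them.

B, C, F, A, D, E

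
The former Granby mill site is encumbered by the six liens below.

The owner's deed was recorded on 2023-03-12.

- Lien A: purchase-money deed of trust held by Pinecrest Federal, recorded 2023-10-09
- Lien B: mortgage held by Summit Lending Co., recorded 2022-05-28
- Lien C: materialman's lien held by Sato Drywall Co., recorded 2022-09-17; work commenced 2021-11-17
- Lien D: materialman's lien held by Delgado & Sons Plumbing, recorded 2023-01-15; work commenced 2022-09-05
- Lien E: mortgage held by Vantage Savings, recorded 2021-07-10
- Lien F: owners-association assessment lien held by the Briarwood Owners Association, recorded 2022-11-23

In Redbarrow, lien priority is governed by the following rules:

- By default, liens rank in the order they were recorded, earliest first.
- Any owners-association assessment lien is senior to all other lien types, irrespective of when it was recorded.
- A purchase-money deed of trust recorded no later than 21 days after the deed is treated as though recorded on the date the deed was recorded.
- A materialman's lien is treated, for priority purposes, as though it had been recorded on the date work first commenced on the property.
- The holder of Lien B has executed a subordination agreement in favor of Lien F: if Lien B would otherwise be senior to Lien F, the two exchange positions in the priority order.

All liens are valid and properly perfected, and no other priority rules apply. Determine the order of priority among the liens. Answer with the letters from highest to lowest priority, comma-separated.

First, effective dates: A was recorded 211 days after the deed, outside the 21-day window, so it keeps its recording date; C relates back to 2021-11-17 (work commenced); D relates back to 2022-09-05 (work commenced).
F is an owners-association assessment lien and takes priority over every other lien.
The other liens, earliest effective date first: E (2021-07-10), C (2021-11-17), B (2022-05-28), D (2022-09-05), A (2023-10-09).
B is already junior to F, so the subordination agreement changes nothing.

F, E, C, B, D, A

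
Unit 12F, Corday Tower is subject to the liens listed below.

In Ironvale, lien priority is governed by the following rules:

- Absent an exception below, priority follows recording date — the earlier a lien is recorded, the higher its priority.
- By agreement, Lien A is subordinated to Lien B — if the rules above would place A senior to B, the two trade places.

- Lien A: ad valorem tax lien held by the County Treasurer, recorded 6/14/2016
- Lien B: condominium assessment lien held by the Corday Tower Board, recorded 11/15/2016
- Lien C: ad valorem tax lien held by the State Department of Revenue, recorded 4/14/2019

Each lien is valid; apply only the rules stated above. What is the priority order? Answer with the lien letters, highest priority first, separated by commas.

By effective date: A (6/14/2016), B (11/15/2016), C (4/14/2019).
The subordination applies — A was senior to B — so A and B swap.

B, A, C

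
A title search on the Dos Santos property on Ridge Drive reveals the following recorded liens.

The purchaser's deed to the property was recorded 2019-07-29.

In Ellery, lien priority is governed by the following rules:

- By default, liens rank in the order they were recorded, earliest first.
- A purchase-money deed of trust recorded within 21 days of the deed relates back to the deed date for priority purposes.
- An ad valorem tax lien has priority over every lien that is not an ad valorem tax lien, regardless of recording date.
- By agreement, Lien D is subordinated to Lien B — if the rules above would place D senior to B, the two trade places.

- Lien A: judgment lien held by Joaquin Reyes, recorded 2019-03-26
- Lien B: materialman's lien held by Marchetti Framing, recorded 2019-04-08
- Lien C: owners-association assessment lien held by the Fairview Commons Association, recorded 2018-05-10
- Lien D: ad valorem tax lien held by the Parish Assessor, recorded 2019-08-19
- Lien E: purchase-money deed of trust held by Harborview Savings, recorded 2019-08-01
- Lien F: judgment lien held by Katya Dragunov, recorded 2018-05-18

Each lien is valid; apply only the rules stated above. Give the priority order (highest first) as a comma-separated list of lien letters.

Adjusting effective dates: E relates back to the deed date 2019-07-29.
As an ad valorem tax lien, D is senior to every other lien.
The other liens, earliest effective date first: C (2018-05-10), F (2018-05-18), A (2019-03-26), B (2019-04-08), E (2019-07-29).
D is senior to B before the subordination, so the two trade places.

B, C, F, A, D, E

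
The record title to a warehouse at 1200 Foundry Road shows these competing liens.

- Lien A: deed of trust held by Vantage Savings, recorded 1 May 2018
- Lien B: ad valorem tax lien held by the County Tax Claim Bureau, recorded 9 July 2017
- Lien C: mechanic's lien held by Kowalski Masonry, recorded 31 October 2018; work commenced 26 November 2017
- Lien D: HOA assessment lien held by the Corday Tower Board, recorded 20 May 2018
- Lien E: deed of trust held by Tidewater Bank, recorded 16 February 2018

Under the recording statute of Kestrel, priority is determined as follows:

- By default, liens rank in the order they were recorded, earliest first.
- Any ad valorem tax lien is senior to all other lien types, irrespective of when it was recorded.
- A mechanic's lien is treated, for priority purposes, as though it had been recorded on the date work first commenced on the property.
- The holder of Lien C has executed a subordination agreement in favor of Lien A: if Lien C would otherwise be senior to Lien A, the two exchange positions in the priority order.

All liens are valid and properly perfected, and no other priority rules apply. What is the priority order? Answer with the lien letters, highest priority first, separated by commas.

B, A, E, C, D

Effective dates after the stated exceptions: C is treated as recorded 26 November 2017, the work-commencement date.
B is an ad valorem tax lien, so it outranks all other liens regardless of date.
Ordering the rest by effective date: C (26 November 2017), E (16 February 2018), A (1 May 2018), D (20 May 2018).
The subordination applies — C was senior to A — so C and A swap.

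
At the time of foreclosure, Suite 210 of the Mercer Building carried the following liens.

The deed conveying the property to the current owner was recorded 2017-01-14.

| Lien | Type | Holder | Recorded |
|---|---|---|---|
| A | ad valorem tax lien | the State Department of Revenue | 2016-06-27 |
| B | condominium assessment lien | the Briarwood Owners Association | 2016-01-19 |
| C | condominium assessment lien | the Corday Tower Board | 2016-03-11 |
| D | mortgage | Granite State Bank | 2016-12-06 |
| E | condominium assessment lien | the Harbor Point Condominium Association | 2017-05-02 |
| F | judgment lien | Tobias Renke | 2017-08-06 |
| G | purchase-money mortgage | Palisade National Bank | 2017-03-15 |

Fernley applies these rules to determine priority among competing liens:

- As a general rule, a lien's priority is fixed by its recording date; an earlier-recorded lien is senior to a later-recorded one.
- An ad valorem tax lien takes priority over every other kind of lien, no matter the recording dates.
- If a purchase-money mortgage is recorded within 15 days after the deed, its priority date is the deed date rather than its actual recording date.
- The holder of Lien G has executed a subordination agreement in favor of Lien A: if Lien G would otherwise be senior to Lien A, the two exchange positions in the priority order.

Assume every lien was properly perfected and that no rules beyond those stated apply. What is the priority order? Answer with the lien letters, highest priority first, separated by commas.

A, B, C, D, G, E, F

Effective dates after the stated exceptions: G missed the 15-day window (60 days after the deed), so its recording date stands.
As an ad valorem tax lien, A is senior to every other lien.
Ordering the rest by effective date: B (2016-01-19), C (2016-03-11), D (2016-12-06), G (2017-03-15), E (2017-05-02), F (2017-08-06).
G already ranks below A; the subordination has no effect.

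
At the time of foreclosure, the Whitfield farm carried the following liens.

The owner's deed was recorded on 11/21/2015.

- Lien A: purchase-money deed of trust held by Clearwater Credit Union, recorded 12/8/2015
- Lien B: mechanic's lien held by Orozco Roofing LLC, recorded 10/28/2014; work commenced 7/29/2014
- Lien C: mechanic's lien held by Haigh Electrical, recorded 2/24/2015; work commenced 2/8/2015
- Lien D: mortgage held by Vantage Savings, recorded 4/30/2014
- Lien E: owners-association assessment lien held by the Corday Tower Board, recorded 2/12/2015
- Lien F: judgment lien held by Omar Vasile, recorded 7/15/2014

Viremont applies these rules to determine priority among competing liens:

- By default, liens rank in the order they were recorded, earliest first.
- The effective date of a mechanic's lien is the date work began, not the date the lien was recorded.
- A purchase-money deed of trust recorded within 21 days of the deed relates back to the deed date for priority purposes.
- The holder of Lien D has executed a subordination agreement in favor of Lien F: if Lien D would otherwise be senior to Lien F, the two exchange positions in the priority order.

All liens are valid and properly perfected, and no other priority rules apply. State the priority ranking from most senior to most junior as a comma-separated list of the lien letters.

F, D, B, C, E, A

Effective dates: A relates back to the deed date 11/21/2015; B is treated as recorded 7/29/2014, the work-commencement date; C is treated as recorded 2/8/2015, the work-commencement date.
Sorted by effective date: D (4/30/2014), F (7/15/2014), B (7/29/2014), C (2/8/2015), E (2/12/2015), A (11/21/2015).
The subordination applies — D was senior to F — so D and F swap.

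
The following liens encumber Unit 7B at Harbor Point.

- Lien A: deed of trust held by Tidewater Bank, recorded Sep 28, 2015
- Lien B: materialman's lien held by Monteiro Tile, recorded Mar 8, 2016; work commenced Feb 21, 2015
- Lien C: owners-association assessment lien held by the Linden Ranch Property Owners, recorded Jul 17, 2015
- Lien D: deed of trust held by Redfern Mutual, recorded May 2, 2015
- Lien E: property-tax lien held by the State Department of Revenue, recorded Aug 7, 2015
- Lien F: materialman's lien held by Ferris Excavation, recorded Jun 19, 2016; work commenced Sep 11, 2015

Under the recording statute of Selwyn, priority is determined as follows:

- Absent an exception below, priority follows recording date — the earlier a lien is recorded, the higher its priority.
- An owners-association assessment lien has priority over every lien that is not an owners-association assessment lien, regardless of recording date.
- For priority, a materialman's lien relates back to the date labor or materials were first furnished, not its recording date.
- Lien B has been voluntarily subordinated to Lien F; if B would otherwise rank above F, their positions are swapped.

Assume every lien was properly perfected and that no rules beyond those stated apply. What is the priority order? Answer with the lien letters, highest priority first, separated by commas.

First, effective dates: B is treated as recorded Feb 21, 2015, the work-commencement date; F is treated as recorded Sep 11, 2015, the work-commencement date.
C, as an owners-association assessment lien, has superpriority and ranks first.
Among the remaining liens, by effective date: B (Feb 21, 2015), D (May 2, 2015), E (Aug 7, 2015), F (Sep 11, 2015), A (Sep 28, 2015).
Because B would otherwise rank above F, the subordination swaps them.

C, F, D, E, B, A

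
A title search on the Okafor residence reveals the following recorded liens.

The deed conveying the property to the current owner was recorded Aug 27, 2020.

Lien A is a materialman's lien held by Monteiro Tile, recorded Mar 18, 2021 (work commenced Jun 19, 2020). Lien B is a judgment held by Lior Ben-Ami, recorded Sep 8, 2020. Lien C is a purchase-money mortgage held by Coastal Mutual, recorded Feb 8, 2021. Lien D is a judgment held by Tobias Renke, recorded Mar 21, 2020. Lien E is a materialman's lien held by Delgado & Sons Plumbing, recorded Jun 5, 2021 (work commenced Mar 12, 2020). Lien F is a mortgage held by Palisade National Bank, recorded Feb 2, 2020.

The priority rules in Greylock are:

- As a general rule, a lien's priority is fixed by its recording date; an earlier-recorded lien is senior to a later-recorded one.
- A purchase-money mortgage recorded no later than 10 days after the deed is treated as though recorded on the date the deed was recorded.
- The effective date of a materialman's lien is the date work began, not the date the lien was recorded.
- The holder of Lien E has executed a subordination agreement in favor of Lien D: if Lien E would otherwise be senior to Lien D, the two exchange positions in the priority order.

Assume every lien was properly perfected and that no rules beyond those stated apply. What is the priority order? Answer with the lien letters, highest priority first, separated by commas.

F, D, E, A, B, C

Adjusting effective dates: A's effective date is Jun 19, 2020, when work began; C missed the 10-day window (165 days after the deed), so its recording date stands; E relates back to Mar 12, 2020 (work commenced).
Ordering by effective date: F (Feb 2, 2020), E (Mar 12, 2020), D (Mar 21, 2020), A (Jun 19, 2020), B (Sep 8, 2020), C (Feb 8, 2021).
E would otherwise be senior to D, so under the subordination agreement E and D exchange positions.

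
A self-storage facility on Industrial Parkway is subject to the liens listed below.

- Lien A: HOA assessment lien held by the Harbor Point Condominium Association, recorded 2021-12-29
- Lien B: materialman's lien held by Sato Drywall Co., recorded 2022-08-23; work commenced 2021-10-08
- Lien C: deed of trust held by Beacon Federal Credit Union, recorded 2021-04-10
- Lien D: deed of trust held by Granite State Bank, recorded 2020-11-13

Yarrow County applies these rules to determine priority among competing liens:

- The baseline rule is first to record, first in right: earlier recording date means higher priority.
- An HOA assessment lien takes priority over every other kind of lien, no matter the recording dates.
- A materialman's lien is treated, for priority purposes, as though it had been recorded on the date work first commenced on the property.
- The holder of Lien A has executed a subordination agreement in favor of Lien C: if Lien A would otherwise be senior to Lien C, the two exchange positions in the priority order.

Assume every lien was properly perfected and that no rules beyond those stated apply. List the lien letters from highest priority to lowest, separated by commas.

C, D, A, B

Adjusting effective dates: B relates back to 2021-10-08 (work commenced).
A is an HOA assessment lien and takes priority over every other lien.
Remaining liens by effective date: D (2020-11-13), C (2021-04-10), B (2021-10-08).
Because A would otherwise rank above C, the subordination swaps them.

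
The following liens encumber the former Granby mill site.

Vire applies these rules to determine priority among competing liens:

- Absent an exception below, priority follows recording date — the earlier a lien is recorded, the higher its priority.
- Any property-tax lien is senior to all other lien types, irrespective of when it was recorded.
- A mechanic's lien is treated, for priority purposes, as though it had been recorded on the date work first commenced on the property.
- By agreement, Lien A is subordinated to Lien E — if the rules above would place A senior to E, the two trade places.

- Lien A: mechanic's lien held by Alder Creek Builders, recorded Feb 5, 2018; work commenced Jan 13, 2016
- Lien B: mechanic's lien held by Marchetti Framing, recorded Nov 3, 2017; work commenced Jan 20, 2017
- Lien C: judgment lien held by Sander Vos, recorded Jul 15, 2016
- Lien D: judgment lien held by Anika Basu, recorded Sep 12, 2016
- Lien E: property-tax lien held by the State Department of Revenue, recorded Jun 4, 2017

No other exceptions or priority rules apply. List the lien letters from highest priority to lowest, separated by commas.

E, A, C, D, B

First, effective dates: A relates back to Jan 13, 2016 (work commenced); B relates back to Jan 20, 2017 (work commenced).
E is a property-tax lien and takes priority over every other lien.
Ordering the rest by effective date: A (Jan 13, 2016), C (Jul 15, 2016), D (Sep 12, 2016), B (Jan 20, 2017).
Since A is not senior to E, the subordination leaves the order unchanged.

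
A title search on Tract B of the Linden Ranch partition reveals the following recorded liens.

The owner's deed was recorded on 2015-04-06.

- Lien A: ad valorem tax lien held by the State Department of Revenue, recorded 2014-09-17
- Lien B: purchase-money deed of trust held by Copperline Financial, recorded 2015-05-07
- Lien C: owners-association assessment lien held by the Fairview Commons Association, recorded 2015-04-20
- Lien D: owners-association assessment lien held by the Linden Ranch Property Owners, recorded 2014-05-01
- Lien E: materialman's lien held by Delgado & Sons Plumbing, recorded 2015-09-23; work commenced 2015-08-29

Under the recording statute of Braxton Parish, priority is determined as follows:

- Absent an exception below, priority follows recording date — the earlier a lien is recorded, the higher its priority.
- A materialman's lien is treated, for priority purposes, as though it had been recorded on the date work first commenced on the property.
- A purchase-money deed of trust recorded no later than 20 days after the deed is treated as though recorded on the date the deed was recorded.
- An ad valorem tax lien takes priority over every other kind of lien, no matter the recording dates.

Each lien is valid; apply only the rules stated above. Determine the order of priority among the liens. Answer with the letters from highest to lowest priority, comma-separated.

A, D, C, B, E

Effective dates: B was recorded 31 days after the deed, outside the 20-day window, so it keeps its recording date; E relates back to 2015-08-29 (work commenced).
A is an ad valorem tax lien and takes priority over every other lien.
The other liens, earliest effective date first: D (2014-05-01), C (2015-04-20), B (2015-05-07), E (2015-08-29).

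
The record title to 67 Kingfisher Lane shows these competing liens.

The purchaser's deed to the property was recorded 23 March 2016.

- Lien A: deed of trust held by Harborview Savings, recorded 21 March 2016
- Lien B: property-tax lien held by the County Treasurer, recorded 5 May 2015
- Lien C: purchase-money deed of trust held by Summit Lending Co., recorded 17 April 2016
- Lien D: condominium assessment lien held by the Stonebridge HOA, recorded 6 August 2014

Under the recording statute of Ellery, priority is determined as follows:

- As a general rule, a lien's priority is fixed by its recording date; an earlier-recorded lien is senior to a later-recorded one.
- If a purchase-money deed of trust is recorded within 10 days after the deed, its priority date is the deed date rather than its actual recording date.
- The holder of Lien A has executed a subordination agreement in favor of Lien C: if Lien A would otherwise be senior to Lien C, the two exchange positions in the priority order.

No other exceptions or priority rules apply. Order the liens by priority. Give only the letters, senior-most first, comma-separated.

D, B, C, A

Effective dates after the stated exceptions: C was recorded 25 days after the deed — beyond 10 days — so no relation-back applies.
By effective date: D (6 August 2014), B (5 May 2015), A (21 March 2016), C (17 April 2016).
Because A would otherwise rank above C, the subordination swaps them.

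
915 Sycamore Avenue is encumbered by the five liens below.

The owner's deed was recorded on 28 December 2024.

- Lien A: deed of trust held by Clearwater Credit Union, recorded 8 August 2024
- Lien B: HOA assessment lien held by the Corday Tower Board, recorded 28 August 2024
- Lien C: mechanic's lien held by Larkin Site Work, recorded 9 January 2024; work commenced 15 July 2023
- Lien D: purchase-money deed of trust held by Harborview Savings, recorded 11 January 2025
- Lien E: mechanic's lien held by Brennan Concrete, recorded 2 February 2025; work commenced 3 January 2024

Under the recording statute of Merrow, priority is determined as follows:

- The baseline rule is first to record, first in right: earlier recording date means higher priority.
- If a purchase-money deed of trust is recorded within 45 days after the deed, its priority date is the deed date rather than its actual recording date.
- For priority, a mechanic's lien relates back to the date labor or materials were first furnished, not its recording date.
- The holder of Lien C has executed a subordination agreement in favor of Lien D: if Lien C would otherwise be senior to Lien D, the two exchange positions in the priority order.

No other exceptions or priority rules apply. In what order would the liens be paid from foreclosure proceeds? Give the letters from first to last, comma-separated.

Effective dates: C relates back to 15 July 2023 (work commenced); D was recorded within the 45-day window, so its effective date is the deed date 28 December 2024; E relates back to 3 January 2024 (work commenced).
By effective date, earliest first: C (15 July 2023), E (3 January 2024), A (8 August 2024), B (28 August 2024), D (28 December 2024).
C is senior to D before the subordination, so the two trade places.

D, E, A, B, C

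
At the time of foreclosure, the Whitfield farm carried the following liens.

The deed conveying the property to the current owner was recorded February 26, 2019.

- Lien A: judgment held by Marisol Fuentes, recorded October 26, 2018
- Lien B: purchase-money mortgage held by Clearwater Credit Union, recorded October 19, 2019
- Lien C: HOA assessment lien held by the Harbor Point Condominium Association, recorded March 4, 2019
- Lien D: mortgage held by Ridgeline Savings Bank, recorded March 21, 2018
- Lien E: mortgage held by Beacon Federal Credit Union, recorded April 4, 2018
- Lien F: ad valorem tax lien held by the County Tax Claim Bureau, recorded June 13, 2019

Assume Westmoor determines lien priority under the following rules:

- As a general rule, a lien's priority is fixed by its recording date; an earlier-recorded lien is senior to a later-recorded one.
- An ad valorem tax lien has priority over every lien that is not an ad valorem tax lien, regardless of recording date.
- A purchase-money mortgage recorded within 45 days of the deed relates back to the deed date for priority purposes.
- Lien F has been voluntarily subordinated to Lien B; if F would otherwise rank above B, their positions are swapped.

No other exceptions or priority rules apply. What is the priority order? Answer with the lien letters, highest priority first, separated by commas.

B, D, E, A, C, F

First, effective dates: B was recorded 235 days after the deed — beyond 45 days — so no relation-back applies.
F, as an ad valorem tax lien, has superpriority and ranks first.
The other liens, earliest effective date first: D (March 21, 2018), E (April 4, 2018), A (October 26, 2018), C (March 4, 2019), B (October 19, 2019).
The subordination applies — F was senior to B — so F and B swap.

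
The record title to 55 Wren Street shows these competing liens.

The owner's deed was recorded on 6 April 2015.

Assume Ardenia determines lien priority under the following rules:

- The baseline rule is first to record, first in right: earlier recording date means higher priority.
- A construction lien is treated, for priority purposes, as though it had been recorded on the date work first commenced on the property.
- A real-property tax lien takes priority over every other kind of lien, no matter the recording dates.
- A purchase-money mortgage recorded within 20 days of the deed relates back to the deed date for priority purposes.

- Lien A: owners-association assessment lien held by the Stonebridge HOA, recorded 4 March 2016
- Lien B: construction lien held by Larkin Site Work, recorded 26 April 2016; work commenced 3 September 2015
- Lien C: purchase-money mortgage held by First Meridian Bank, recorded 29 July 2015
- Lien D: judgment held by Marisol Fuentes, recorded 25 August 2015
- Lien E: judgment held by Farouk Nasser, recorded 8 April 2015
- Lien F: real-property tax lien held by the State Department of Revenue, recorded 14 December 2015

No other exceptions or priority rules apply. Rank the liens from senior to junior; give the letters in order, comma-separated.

F, E, C, D, B, A

Effective dates after the stated exceptions: B's effective date is 3 September 2015, when work began; C missed the 20-day window (114 days after the deed), so its recording date stands.
F is a real-property tax lien, so it outranks all other liens regardless of date.
The other liens, earliest effective date first: E (8 April 2015), C (29 July 2015), D (25 August 2015), B (3 September 2015), A (4 March 2016).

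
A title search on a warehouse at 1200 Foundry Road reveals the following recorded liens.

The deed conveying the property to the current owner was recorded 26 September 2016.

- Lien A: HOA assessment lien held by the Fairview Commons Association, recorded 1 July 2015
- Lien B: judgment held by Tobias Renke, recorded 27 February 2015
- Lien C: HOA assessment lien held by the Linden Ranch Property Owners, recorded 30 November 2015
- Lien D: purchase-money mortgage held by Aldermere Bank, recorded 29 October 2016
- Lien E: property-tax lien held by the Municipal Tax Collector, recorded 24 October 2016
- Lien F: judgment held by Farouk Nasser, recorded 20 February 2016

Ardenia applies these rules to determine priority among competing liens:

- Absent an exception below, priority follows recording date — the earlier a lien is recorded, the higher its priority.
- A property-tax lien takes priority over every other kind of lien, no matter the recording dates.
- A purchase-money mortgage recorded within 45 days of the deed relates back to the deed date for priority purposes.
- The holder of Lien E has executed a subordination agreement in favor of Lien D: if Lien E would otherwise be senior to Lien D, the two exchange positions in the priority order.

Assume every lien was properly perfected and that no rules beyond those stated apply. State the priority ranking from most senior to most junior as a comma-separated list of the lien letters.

Adjusting effective dates: D was recorded within the 45-day window, so its effective date is the deed date 26 September 2016.
E is a property-tax lien and takes priority over every other lien.
Ordering the rest by effective date: B (27 February 2015), A (1 July 2015), C (30 November 2015), F (20 February 2016), D (26 September 2016).
Because E would otherwise rank above D, the subordination swaps them.

D, B, A, C, F, E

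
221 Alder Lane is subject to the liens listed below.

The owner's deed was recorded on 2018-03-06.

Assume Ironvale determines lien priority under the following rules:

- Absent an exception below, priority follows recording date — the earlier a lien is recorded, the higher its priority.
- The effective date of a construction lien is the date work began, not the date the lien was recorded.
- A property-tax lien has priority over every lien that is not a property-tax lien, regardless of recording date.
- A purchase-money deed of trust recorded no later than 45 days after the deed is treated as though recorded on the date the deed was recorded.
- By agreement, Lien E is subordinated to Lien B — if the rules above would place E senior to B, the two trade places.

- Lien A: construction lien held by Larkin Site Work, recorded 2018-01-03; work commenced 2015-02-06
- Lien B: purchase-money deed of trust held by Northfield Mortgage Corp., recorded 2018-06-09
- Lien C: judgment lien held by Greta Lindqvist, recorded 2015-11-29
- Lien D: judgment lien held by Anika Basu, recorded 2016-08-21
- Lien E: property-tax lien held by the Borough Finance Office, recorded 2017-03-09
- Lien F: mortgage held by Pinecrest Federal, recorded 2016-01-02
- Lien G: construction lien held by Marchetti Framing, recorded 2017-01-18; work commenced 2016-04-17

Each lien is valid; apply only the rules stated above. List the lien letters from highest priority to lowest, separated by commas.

B, A, C, F, G, D, E

First, effective dates: A relates back to 2015-02-06 (work commenced); B missed the 45-day window (95 days after the deed), so its recording date stands; G's effective date is 2016-04-17, when work began.
E is a property-tax lien, so it outranks all other liens regardless of date.
The other liens, earliest effective date first: A (2015-02-06), C (2015-11-29), F (2016-01-02), G (2016-04-17), D (2016-08-21), B (2018-06-09).
The subordination applies — E was senior to B — so E and B swap.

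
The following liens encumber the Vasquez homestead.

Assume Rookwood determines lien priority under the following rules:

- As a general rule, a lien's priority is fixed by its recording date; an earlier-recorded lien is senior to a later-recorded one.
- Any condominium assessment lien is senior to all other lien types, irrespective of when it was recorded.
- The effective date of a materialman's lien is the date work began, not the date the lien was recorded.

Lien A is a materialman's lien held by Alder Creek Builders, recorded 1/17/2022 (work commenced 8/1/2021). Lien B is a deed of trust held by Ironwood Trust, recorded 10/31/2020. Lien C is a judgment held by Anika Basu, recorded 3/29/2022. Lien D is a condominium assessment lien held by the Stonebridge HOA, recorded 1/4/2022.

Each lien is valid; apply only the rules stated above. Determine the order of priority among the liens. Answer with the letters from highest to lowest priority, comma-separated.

D, B, A, C

Effective dates: A relates back to 8/1/2021 (work commenced).
As a condominium assessment lien, D is senior to every other lien.
Remaining liens by effective date: B (10/31/2020), A (8/1/2021), C (3/29/2022).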